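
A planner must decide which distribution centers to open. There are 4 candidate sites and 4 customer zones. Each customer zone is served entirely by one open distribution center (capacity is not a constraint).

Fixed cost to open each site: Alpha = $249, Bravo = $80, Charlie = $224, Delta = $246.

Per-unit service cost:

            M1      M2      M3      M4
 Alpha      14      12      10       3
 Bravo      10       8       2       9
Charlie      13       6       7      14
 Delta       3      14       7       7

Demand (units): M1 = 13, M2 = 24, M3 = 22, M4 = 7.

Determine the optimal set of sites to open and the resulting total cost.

Open Bravo only; minimum total cost 509.

For any fixed open set, each customer zone goes to its cheapest open site; total = fixed + service.
{Bravo}: M1→Bravo 10·13=130, M2→Bravo 8·24=192, M3→Bravo 2·22=44, M4→Bravo 9·7=63. Service 429; fixed 80; total 509.
{Bravo, Delta}: service 324 + fixed 326 = 650
{Bravo, Charlie}: service 381 + fixed 304 = 685
{Alpha, Bravo, Charlie, Delta}: service 248 + fixed 799 = 1047
No other subset beats 509.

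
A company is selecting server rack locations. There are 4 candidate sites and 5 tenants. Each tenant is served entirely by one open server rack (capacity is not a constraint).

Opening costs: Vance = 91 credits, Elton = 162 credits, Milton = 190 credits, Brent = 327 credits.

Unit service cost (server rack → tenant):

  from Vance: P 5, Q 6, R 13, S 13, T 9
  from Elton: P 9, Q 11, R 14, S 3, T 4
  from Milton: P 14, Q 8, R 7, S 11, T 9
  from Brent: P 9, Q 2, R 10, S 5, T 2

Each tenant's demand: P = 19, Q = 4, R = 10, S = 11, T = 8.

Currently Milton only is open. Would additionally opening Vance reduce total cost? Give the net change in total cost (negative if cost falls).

Current service cost with {Milton}: 561.
Adding Vance: each tenant re-picks its cheapest; new service cost 382, saving 179.
Extra fixed cost: 91. Net change = 91 − 179 = -88.
(Totals: 751 → 663.)

Yes — net change −88 (cost falls by 88).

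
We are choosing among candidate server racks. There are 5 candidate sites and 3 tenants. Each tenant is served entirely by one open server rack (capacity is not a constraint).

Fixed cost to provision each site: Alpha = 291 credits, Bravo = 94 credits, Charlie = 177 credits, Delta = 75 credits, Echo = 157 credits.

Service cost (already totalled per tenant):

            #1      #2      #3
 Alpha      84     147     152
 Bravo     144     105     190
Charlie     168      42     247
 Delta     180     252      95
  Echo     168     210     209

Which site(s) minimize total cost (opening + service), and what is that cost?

Open Bravo and Delta; minimum total cost 513.

For any fixed open set, each tenant goes to its cheapest open site; total = fixed + service.
{Bravo, Delta}: #1→Bravo 144, #2→Bravo 105, #3→Delta 95. Service 344; fixed 169; total 513.
{Bravo}: service 439 + fixed 94 = 533
{Charlie, Delta}: service 305 + fixed 252 = 557
{Alpha, Bravo, Charlie, Delta, Echo}: #1→Alpha 84, #2→Charlie 42, #3→Delta 95. Service 221; fixed 794; total 1015.
No other subset beats 513.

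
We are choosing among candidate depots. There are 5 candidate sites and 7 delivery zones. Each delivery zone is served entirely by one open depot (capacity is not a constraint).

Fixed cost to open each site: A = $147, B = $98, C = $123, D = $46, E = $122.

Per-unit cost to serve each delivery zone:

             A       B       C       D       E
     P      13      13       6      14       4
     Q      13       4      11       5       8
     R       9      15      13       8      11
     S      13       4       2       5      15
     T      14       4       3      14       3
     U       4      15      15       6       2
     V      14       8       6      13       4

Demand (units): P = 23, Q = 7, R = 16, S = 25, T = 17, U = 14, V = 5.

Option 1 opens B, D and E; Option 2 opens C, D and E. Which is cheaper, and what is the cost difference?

Option 1: {B, D, E}: P→E 4·23=92, Q→B 4·7=28, R→D 8·16=128, S→B 4·25=100, T→E 3·17=51, U→E 2·14=28, V→E 4·5=20. Service 447; fixed 266; total 713.
Option 2: {C, D, E}: P→E 4·23=92, Q→D 5·7=35, R→D 8·16=128, S→C 2·25=50, T→C 3·17=51, U→E 2·14=28, V→E 4·5=20. Service 404; fixed 291; total 695.
Difference: |713 − 695| = 18.

Option 2 is cheaper by 18.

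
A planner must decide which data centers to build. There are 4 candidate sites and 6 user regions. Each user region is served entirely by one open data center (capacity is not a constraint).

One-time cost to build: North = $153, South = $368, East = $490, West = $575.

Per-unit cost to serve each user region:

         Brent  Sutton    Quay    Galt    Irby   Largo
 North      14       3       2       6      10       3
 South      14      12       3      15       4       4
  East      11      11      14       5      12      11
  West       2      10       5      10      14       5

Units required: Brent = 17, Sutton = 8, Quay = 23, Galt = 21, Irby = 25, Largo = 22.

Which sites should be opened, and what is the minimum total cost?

For any fixed open set, each user region goes to its cheapest open site; total = fixed + service.
{North}: Brent→North 14·17=238, Sutton→North 3·8=24, Quay→North 2·23=46, Galt→North 6·21=126, Irby→North 10·25=250, Largo→North 3·22=66. Service 750; fixed 153; total 903.
{North, South}: service 600 + fixed 521 = 1121
{North, West}: Brent→West 2·17=34, Sutton→North 3·8=24, Quay→North 2·23=46, Galt→North 6·21=126, Irby→North 10·25=250, Largo→North 3·22=66. Service 546; fixed 728; total 1274.
{North, South, East, West}: service 375 + fixed 1586 = 1961
No other subset beats 903.

Open North only; minimum total cost 903.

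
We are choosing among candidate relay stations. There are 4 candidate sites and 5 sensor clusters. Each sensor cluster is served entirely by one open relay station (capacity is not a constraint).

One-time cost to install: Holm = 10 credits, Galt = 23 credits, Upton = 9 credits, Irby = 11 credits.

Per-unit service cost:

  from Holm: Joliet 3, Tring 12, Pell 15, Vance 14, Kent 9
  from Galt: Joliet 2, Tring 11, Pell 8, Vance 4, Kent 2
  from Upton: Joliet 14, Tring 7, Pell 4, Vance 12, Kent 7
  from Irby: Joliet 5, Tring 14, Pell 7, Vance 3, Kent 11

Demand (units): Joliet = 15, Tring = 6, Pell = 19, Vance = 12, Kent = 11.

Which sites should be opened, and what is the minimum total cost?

For any fixed open set, each sensor cluster goes to its cheapest open site; total = fixed + service.
{Galt, Upton, Irby}: Joliet→Galt 2·15=30, Tring→Upton 7·6=42, Pell→Upton 4·19=76, Vance→Irby 3·12=36, Kent→Galt 2·11=22. Service 206; fixed 43; total 249.
{Galt, Upton}: Joliet→Galt 2·15=30, Tring→Upton 7·6=42, Pell→Upton 4·19=76, Vance→Galt 4·12=48, Kent→Galt 2·11=22. Service 218; fixed 32; total 250.
{Holm, Galt, Upton, Irby}: service 206 + fixed 53 = 259
{Upton}: service 549 + fixed 9 = 558
(All 15 nonempty subsets were checked; Galt, Upton and Irby is lowest.)

Open Galt, Upton and Irby; minimum total cost 249.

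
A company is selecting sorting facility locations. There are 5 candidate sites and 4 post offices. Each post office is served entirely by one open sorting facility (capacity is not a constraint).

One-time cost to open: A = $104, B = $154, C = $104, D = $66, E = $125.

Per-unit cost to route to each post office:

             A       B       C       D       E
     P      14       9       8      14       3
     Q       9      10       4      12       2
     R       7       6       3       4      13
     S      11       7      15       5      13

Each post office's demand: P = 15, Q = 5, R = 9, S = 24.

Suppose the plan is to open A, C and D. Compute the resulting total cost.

Total cost: 561

Each post office is assigned to its cheapest site among the open ones.
{A, C, D}: P→C 8·15=120, Q→C 4·5=20, R→C 3·9=27, S→D 5·24=120. Service 287; fixed 274; total 561.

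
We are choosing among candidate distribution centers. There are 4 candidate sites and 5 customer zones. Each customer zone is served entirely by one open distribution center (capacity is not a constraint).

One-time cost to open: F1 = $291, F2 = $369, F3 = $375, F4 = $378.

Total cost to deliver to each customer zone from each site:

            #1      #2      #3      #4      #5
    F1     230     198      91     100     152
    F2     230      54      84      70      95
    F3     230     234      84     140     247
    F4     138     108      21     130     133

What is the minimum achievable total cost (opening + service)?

For any fixed open set, each customer zone goes to its cheapest open site; total = fixed + service.
{F2}: #1→F2 230, #2→F2 54, #3→F2 84, #4→F2 70, #5→F2 95. Service 533; fixed 369; total 902.
{F4}: #1→F4 138, #2→F4 108, #3→F4 21, #4→F4 130, #5→F4 133. Service 530; fixed 378; total 908.
{F1}: service 771 + fixed 291 = 1062
{F1, F2, F3, F4}: service 378 + fixed 1413 = 1791
No other subset beats 902.

Minimum total cost: 902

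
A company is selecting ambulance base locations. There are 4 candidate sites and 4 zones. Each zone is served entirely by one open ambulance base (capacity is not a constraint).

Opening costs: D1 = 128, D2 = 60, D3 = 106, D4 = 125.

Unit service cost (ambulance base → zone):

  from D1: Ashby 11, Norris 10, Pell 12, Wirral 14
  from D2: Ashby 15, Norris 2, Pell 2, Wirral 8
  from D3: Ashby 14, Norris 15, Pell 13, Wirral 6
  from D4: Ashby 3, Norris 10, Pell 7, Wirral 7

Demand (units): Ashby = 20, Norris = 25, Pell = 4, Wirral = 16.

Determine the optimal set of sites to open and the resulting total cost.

Open D2 and D4; minimum total cost 415.

For any fixed open set, each zone goes to its cheapest open site; total = fixed + service.
{D2, D4}: Ashby→D4 3·20=60, Norris→D2 2·25=50, Pell→D2 2·4=8, Wirral→D4 7·16=112. Service 230; fixed 185; total 415.
{D2, D3, D4}: service 214 + fixed 291 = 505
{D1, D2, D4}: Ashby→D4 3·20=60, Norris→D2 2·25=50, Pell→D2 2·4=8, Wirral→D4 7·16=112. Service 230; fixed 313; total 543.
{D1, D2, D3, D4}: Ashby→D4 3·20=60, Norris→D2 2·25=50, Pell→D2 2·4=8, Wirral→D3 6·16=96. Service 214; fixed 419; total 633.
(All 15 nonempty subsets were checked; D2 and D4 is lowest.)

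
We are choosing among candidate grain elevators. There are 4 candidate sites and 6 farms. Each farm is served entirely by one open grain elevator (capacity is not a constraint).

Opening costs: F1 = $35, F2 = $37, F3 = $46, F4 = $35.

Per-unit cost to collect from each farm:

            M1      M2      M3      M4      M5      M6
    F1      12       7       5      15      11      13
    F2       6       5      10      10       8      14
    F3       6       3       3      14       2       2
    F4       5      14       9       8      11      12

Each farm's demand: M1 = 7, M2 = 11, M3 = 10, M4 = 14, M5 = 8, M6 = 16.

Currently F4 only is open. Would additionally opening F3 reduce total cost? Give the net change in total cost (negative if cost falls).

Yes — net change −367 (cost falls by 367).

Current service cost with {F4}: 671.
Adding F3: each farm re-picks its cheapest; new service cost 258, saving 413.
Extra fixed cost: 46. Net change = 46 − 413 = -367.
(Totals: 706 → 339.)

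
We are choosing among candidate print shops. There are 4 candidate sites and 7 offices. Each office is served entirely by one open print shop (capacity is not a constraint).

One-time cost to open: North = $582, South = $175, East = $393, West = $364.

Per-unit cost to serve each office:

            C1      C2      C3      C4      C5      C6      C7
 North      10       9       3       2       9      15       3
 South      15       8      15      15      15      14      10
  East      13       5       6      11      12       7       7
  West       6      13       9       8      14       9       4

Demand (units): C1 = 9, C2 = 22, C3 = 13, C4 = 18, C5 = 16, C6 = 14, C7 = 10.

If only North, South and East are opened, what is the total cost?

Total cost: 1697

Each office is assigned to its cheapest site among the open ones.
{North, South, East}: C1→North 10·9=90, C2→East 5·22=110, C3→North 3·13=39, C4→North 2·18=36, C5→North 9·16=144, C6→East 7·14=98, C7→North 3·10=30. Service 547; fixed 1150; total 1697.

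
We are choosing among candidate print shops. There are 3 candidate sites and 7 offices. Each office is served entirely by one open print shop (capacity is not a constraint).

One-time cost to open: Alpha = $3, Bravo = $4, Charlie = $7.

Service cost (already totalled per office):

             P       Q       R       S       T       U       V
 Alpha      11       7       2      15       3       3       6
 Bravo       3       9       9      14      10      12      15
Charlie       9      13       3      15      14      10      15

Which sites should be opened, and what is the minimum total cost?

For any fixed open set, each office goes to its cheapest open site; total = fixed + service.
{Alpha, Bravo}: P→Bravo 3, Q→Alpha 7, R→Alpha 2, S→Bravo 14, T→Alpha 3, U→Alpha 3, V→Alpha 6. Service 38; fixed 7; total 45.
{Alpha}: P→Alpha 11, Q→Alpha 7, R→Alpha 2, S→Alpha 15, T→Alpha 3, U→Alpha 3, V→Alpha 6. Service 47; fixed 3; total 50.
{Alpha, Bravo, Charlie}: service 38 + fixed 14 = 52
No other subset beats 45.

Open Alpha and Bravo; minimum total cost 45.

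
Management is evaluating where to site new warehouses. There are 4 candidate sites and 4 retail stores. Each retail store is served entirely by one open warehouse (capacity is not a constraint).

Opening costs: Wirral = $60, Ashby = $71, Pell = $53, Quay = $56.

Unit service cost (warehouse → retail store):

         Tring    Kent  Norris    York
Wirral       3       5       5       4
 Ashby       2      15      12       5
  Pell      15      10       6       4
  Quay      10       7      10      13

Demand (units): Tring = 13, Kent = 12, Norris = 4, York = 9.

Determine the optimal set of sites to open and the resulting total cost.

Open Wirral only; minimum total cost 215.

For any fixed open set, each retail store goes to its cheapest open site; total = fixed + service.
{Wirral}: Tring→Wirral 3·13=39, Kent→Wirral 5·12=60, Norris→Wirral 5·4=20, York→Wirral 4·9=36. Service 155; fixed 60; total 215.
{Wirral, Pell}: Tring→Wirral 3·13=39, Kent→Wirral 5·12=60, Norris→Wirral 5·4=20, York→Wirral 4·9=36. Service 155; fixed 113; total 268.
{Wirral, Quay}: service 155 + fixed 116 = 271
{Wirral, Ashby, Pell, Quay}: Tring→Ashby 2·13=26, Kent→Wirral 5·12=60, Norris→Wirral 5·4=20, York→Wirral 4·9=36. Service 142; fixed 240; total 382.
No other subset beats 215.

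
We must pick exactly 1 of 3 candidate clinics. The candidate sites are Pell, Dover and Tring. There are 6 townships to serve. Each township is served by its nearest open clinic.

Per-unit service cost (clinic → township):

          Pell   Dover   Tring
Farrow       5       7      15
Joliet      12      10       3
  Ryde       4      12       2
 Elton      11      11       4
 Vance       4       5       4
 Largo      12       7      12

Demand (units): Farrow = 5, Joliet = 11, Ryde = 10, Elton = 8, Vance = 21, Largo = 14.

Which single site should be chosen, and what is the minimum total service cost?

With exactly 1 open, each township uses its cheapest among the chosen.
{Tring}: Farrow→Tring 15·5=75, Joliet→Tring 3·11=33, Ryde→Tring 2·10=20, Elton→Tring 4·8=32, Vance→Tring 4·21=84, Largo→Tring 12·14=168. Service cost 412.
{Pell}: service cost 537
{Dover}: service cost 556
Among all 3 size-1 choices, {Tring} is lowest.

Choose Tring only; total service cost 412.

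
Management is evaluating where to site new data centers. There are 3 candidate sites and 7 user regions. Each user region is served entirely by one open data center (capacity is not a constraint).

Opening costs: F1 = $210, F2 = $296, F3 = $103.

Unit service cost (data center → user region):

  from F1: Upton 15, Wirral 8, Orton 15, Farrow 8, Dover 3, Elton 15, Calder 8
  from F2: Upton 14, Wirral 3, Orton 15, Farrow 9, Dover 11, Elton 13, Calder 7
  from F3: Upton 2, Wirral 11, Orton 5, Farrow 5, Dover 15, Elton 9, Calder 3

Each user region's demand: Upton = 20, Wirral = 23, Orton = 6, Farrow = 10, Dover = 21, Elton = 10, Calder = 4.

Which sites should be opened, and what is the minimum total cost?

Open F1 and F3; minimum total cost 782.

For any fixed open set, each user region goes to its cheapest open site; total = fixed + service.
{F1, F3}: Upton→F3 2·20=40, Wirral→F1 8·23=184, Orton→F3 5·6=30, Farrow→F3 5·10=50, Dover→F1 3·21=63, Elton→F3 9·10=90, Calder→F3 3·4=12. Service 469; fixed 313; total 782.
{F3}: Upton→F3 2·20=40, Wirral→F3 11·23=253, Orton→F3 5·6=30, Farrow→F3 5·10=50, Dover→F3 15·21=315, Elton→F3 9·10=90, Calder→F3 3·4=12. Service 790; fixed 103; total 893.
{F2, F3}: service 522 + fixed 399 = 921
{F1, F2, F3}: Upton→F3 2·20=40, Wirral→F2 3·23=69, Orton→F3 5·6=30, Farrow→F3 5·10=50, Dover→F1 3·21=63, Elton→F3 9·10=90, Calder→F3 3·4=12. Service 354; fixed 609; total 963.
No other subset beats 782.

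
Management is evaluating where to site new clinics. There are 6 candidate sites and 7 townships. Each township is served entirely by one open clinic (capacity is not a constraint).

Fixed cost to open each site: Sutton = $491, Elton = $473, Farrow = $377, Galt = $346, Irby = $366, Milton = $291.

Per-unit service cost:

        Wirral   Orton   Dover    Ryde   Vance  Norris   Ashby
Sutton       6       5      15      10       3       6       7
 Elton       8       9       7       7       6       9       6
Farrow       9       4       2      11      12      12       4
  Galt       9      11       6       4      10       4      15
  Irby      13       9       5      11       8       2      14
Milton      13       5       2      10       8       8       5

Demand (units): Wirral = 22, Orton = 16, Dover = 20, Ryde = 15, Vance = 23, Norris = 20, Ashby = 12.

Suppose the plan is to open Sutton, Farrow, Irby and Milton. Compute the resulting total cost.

Each township is assigned to its cheapest site among the open ones.
{Sutton, Farrow, Irby, Milton}: Wirral→Sutton 6·22=132, Orton→Farrow 4·16=64, Dover→Farrow 2·20=40, Ryde→Sutton 10·15=150, Vance→Sutton 3·23=69, Norris→Irby 2·20=40, Ashby→Farrow 4·12=48. Service 543; fixed 1525; total 2068.

Total cost: 2068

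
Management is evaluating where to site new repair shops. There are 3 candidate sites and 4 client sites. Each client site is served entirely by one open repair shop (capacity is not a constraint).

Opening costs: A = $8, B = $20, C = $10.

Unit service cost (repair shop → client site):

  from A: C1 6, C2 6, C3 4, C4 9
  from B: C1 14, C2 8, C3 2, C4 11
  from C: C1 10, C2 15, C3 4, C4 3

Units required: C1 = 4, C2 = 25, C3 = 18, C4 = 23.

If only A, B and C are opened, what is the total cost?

Each client site is assigned to its cheapest site among the open ones.
{A, B, C}: C1→A 6·4=24, C2→A 6·25=150, C3→B 2·18=36, C4→C 3·23=69. Service 279; fixed 38; total 317.

Total cost: 317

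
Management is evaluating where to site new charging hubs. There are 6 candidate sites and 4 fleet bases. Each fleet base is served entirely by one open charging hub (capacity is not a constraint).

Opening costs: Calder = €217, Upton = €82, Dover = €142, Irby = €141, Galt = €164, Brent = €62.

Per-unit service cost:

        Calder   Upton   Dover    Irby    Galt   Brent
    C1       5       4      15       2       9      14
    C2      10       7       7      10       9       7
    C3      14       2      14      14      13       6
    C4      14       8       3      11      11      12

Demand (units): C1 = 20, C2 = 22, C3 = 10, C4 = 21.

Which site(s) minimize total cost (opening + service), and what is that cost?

For any fixed open set, each fleet base goes to its cheapest open site; total = fixed + service.
{Upton}: C1→Upton 4·20=80, C2→Upton 7·22=154, C3→Upton 2·10=20, C4→Upton 8·21=168. Service 422; fixed 82; total 504.
{Upton, Dover}: service 317 + fixed 224 = 541
{Upton, Brent}: service 422 + fixed 144 = 566
{Calder, Upton, Dover, Irby, Galt, Brent}: service 277 + fixed 808 = 1085
No other subset beats 504.

Open Upton only; minimum total cost 504.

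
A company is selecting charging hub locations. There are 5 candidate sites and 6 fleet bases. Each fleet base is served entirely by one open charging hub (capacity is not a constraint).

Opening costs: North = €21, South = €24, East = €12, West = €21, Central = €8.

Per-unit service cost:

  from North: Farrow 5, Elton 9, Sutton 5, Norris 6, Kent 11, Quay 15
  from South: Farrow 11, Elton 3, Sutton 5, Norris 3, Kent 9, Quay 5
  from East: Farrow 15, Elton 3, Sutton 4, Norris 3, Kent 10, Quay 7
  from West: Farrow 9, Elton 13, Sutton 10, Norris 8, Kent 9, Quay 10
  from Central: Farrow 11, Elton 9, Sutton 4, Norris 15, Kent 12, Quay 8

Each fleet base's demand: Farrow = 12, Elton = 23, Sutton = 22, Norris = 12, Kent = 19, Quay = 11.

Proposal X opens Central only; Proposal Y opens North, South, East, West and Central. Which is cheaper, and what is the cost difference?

Proposal Y is cheaper by 366.

Proposal X: {Central}: Farrow→Central 11·12=132, Elton→Central 9·23=207, Sutton→Central 4·22=88, Norris→Central 15·12=180, Kent→Central 12·19=228, Quay→Central 8·11=88. Service 923; fixed 8; total 931.
Proposal Y: {North, South, East, West, Central}: Farrow→North 5·12=60, Elton→South 3·23=69, Sutton→East 4·22=88, Norris→South 3·12=36, Kent→South 9·19=171, Quay→South 5·11=55. Service 479; fixed 86; total 565.
Difference: |931 − 565| = 366.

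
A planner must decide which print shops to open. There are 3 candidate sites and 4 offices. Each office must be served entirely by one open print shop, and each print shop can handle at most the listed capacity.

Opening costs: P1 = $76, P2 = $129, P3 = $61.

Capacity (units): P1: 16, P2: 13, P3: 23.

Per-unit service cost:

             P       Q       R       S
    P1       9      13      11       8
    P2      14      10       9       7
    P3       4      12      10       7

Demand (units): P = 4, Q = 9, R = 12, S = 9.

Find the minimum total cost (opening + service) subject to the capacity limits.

Open {P1, P3}: P→P3 4·4=16, Q→P3 12·9=108, R→P1 11·12=132, S→P3 7·9=63.
Loads: P1 carries 12/16, P3 carries 22/23. Service 319; fixed 137; total 456.
Next best feasible plan costs 473.

Minimum total cost: 456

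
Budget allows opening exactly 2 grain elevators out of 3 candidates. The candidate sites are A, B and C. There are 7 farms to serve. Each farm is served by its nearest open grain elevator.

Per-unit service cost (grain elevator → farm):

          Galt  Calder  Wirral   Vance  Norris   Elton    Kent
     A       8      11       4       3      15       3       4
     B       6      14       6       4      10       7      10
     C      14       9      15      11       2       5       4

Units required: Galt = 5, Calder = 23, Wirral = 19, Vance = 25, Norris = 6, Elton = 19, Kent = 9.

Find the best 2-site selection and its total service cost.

With exactly 2 open, each farm uses its cheapest among the chosen.
{A, C}: Galt→A 8·5=40, Calder→C 9·23=207, Wirral→A 4·19=76, Vance→A 3·25=75, Norris→C 2·6=12, Elton→A 3·19=57, Kent→A 4·9=36. Service cost 503.
{A, B}: service cost 587
{B, C}: service cost 594
Among all 3 size-2 choices, {A, C} is lowest.

Choose A and C; total service cost 503.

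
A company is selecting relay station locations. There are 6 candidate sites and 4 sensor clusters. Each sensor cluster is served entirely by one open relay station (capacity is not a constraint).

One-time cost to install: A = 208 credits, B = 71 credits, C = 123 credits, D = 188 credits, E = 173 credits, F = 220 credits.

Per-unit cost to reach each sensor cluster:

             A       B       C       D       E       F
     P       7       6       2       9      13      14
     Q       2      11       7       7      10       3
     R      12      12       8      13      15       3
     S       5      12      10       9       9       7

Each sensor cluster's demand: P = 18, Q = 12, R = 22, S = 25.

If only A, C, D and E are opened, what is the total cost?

Each sensor cluster is assigned to its cheapest site among the open ones.
{A, C, D, E}: P→C 2·18=36, Q→A 2·12=24, R→C 8·22=176, S→A 5·25=125. Service 361; fixed 692; total 1053.

Total cost: 1053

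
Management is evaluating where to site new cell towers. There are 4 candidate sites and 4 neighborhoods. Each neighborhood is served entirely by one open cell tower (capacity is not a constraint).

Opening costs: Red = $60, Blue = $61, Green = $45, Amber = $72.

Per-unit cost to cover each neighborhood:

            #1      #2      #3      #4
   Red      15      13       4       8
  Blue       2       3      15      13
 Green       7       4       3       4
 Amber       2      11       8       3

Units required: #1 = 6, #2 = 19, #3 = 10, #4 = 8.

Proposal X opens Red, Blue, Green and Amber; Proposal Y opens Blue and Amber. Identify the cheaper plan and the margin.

Proposal X: {Red, Blue, Green, Amber}: #1→Blue 2·6=12, #2→Blue 3·19=57, #3→Green 3·10=30, #4→Amber 3·8=24. Service 123; fixed 238; total 361.
Proposal Y: {Blue, Amber}: #1→Blue 2·6=12, #2→Blue 3·19=57, #3→Amber 8·10=80, #4→Amber 3·8=24. Service 173; fixed 133; total 306.
Difference: |361 − 306| = 55.

Proposal Y is cheaper by 55.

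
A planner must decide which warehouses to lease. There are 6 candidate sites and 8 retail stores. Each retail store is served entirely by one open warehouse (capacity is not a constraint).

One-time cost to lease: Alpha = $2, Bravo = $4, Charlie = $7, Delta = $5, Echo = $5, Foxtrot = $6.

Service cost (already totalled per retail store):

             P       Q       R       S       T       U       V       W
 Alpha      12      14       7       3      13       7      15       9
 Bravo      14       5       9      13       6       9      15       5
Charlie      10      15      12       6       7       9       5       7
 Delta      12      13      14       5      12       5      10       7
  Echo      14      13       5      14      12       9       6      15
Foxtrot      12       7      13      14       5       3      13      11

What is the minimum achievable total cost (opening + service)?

For any fixed open set, each retail store goes to its cheapest open site; total = fixed + service.
{Alpha, Bravo, Echo}: P→Alpha 12, Q→Bravo 5, R→Echo 5, S→Alpha 3, T→Bravo 6, U→Alpha 7, V→Echo 6, W→Bravo 5. Service 49; fixed 11; total 60.
{Alpha, Bravo, Charlie}: service 48 + fixed 13 = 61
{Alpha, Bravo, Echo, Foxtrot}: service 44 + fixed 17 = 61
{Alpha, Bravo, Charlie, Delta, Echo, Foxtrot}: service 41 + fixed 29 = 70
No other subset beats 60.

Minimum total cost: 60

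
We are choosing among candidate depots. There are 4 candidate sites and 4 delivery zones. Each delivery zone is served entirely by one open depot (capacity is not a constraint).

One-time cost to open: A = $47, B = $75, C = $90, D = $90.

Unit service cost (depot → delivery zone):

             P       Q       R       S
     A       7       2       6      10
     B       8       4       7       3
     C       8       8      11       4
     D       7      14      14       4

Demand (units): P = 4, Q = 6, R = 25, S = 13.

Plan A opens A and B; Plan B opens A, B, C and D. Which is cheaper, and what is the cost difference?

Plan A: {A, B}: P→A 7·4=28, Q→A 2·6=12, R→A 6·25=150, S→B 3·13=39. Service 229; fixed 122; total 351.
Plan B: {A, B, C, D}: P→A 7·4=28, Q→A 2·6=12, R→A 6·25=150, S→B 3·13=39. Service 229; fixed 302; total 531.
Difference: |351 − 531| = 180.

Plan A is cheaper by 180.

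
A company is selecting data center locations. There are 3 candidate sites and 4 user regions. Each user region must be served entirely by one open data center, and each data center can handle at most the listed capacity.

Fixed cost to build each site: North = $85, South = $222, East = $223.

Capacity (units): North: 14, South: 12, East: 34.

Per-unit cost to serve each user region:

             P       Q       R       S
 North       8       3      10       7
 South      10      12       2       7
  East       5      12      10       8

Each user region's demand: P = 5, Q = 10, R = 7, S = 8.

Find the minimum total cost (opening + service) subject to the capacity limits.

Minimum total cost: 497

Open {North, East}: P→East 5·5=25, Q→North 3·10=30, R→East 10·7=70, S→East 8·8=64.
Loads: North carries 10/14, East carries 20/34. Service 189; fixed 308; total 497.
Next best feasible plan costs 502.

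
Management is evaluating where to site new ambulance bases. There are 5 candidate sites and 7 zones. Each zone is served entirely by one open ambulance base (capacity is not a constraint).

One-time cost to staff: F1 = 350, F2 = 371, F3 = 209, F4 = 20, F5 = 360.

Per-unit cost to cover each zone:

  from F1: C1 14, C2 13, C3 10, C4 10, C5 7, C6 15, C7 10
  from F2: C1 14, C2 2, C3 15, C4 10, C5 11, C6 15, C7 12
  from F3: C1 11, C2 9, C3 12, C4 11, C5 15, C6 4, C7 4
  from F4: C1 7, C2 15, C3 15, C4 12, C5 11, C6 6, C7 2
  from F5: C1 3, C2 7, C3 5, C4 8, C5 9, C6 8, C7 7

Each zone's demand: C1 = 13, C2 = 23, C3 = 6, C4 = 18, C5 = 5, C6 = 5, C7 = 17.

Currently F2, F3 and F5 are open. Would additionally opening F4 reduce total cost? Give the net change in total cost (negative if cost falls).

Yes — net change −14 (cost falls by 14).

Current service cost with {F2, F3, F5}: 392.
Adding F4: each zone re-picks its cheapest; new service cost 358, saving 34.
Extra fixed cost: 20. Net change = 20 − 34 = -14.
(Totals: 1332 → 1318.)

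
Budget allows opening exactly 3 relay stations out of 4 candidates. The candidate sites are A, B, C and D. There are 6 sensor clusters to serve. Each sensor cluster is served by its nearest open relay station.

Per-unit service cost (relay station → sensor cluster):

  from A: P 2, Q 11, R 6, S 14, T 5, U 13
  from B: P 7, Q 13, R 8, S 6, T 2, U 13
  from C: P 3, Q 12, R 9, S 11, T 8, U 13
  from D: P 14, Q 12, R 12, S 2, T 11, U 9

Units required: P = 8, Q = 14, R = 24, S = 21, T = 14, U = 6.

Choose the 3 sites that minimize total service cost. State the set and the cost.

Choose A, B and D; total service cost 438.

With exactly 3 open, each sensor cluster uses its cheapest among the chosen.
{A, B, D}: P→A 2·8=16, Q→A 11·14=154, R→A 6·24=144, S→D 2·21=42, T→B 2·14=28, U→D 9·6=54. Service cost 438.
{A, C, D}: service cost 480
{B, C, D}: service cost 508
Among all 4 size-3 choices, {A, B, D} is lowest.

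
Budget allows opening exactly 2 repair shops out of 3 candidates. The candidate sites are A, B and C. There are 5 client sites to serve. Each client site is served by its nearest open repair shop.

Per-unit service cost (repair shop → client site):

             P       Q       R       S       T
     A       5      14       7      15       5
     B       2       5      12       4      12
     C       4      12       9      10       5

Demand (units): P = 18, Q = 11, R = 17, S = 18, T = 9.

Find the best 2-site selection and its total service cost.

Choose A and B; total service cost 327.

With exactly 2 open, each client site uses its cheapest among the chosen.
{A, B}: P→B 2·18=36, Q→B 5·11=55, R→A 7·17=119, S→B 4·18=72, T→A 5·9=45. Service cost 327.
{B, C}: service cost 361
{A, C}: service cost 548
Among all 3 size-2 choices, {A, B} is lowest.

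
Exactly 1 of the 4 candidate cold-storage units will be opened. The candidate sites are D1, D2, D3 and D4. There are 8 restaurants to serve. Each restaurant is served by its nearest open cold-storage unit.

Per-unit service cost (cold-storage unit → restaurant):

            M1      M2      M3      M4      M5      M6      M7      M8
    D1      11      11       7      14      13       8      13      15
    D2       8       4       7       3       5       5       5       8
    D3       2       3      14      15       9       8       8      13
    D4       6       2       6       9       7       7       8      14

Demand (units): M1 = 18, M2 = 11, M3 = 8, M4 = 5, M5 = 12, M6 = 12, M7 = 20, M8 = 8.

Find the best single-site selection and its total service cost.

With exactly 1 open, each restaurant uses its cheapest among the chosen.
{D2}: M1→D2 8·18=144, M2→D2 4·11=44, M3→D2 7·8=56, M4→D2 3·5=15, M5→D2 5·12=60, M6→D2 5·12=60, M7→D2 5·20=100, M8→D2 8·8=64. Service cost 543.
{D4}: service cost 663
{D3}: service cost 724
Among all 4 size-1 choices, {D2} is lowest.

Choose D2 only; total service cost 543.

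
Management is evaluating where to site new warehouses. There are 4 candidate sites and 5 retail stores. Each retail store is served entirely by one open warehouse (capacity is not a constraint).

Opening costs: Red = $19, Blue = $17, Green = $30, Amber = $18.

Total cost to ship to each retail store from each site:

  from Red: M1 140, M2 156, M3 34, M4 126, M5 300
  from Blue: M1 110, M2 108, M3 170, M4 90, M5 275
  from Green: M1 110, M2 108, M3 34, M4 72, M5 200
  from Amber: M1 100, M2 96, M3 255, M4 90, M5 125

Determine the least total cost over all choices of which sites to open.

Minimum total cost: 475

For any fixed open set, each retail store goes to its cheapest open site; total = fixed + service.
{Green, Amber}: M1→Amber 100, M2→Amber 96, M3→Green 34, M4→Green 72, M5→Amber 125. Service 427; fixed 48; total 475.
{Red, Amber}: M1→Amber 100, M2→Amber 96, M3→Red 34, M4→Amber 90, M5→Amber 125. Service 445; fixed 37; total 482.
{Blue, Green, Amber}: service 427 + fixed 65 = 492
{Red, Blue, Green, Amber}: M1→Amber 100, M2→Amber 96, M3→Red 34, M4→Green 72, M5→Amber 125. Service 427; fixed 84; total 511.
No other subset beats 475.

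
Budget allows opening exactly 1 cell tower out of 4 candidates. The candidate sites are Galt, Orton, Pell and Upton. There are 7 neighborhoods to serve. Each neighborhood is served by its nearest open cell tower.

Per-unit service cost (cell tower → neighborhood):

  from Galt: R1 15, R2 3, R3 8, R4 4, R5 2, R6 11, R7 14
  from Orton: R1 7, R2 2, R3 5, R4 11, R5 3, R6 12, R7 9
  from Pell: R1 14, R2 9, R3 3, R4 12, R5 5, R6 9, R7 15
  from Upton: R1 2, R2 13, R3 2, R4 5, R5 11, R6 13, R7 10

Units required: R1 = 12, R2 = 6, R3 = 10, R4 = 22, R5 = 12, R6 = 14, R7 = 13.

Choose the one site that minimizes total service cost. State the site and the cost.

Choose Upton only; total service cost 676.

With exactly 1 open, each neighborhood uses its cheapest among the chosen.
{Upton}: R1→Upton 2·12=24, R2→Upton 13·6=78, R3→Upton 2·10=20, R4→Upton 5·22=110, R5→Upton 11·12=132, R6→Upton 13·14=182, R7→Upton 10·13=130. Service cost 676.
{Orton}: service cost 709
{Galt}: service cost 726
Among all 4 size-1 choices, {Upton} is lowest.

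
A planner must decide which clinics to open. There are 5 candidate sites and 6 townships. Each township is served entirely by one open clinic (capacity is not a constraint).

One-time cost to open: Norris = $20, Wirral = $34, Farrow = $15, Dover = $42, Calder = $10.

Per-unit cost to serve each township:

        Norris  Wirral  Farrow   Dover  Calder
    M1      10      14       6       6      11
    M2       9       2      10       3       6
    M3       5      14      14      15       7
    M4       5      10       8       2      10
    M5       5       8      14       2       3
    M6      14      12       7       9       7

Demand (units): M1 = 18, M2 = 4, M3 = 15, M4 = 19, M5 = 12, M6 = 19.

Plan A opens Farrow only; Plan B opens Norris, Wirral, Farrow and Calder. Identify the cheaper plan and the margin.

Plan B is cheaper by 292.

Plan A: {Farrow}: M1→Farrow 6·18=108, M2→Farrow 10·4=40, M3→Farrow 14·15=210, M4→Farrow 8·19=152, M5→Farrow 14·12=168, M6→Farrow 7·19=133. Service 811; fixed 15; total 826.
Plan B: {Norris, Wirral, Farrow, Calder}: M1→Farrow 6·18=108, M2→Wirral 2·4=8, M3→Norris 5·15=75, M4→Norris 5·19=95, M5→Calder 3·12=36, M6→Farrow 7·19=133. Service 455; fixed 79; total 534.
Difference: |826 − 534| = 292.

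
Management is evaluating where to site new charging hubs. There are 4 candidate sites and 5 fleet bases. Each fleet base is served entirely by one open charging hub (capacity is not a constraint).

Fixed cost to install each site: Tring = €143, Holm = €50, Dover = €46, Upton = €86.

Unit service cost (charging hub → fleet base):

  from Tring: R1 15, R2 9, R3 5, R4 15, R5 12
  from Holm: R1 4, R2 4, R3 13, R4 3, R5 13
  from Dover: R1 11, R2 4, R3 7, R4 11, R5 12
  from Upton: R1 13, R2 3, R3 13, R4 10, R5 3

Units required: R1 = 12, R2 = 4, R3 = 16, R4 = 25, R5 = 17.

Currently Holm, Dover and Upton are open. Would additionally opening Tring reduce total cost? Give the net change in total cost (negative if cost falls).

No — net change +111 (cost rises by 111).

Current service cost with {Holm, Dover, Upton}: 298.
Adding Tring: each fleet base re-picks its cheapest; new service cost 266, saving 32.
Extra fixed cost: 143. Net change = 143 − 32 = 111.
(Totals: 480 → 591.)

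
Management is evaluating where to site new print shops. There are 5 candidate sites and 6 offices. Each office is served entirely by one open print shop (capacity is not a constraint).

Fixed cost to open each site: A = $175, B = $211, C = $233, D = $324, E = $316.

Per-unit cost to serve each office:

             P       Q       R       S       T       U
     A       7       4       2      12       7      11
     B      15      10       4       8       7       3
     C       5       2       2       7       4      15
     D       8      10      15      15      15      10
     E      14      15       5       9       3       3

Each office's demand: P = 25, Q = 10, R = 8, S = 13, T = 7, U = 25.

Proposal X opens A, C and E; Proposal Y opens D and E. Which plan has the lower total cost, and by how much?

Proposal X: {A, C, E}: P→C 5·25=125, Q→C 2·10=20, R→A 2·8=16, S→C 7·13=91, T→E 3·7=21, U→E 3·25=75. Service 348; fixed 724; total 1072.
Proposal Y: {D, E}: P→D 8·25=200, Q→D 10·10=100, R→E 5·8=40, S→E 9·13=117, T→E 3·7=21, U→E 3·25=75. Service 553; fixed 640; total 1193.
Difference: |1072 − 1193| = 121.

Proposal X is cheaper by 121.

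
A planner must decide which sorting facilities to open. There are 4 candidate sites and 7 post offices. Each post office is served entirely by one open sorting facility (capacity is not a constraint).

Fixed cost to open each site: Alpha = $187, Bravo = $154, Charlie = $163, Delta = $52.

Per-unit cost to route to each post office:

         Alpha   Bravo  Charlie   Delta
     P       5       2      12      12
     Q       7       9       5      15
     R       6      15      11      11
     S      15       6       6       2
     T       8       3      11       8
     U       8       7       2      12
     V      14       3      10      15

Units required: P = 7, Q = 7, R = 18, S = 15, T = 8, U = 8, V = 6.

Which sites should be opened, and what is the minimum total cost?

For any fixed open set, each post office goes to its cheapest open site; total = fixed + service.
{Bravo, Delta}: P→Bravo 2·7=14, Q→Bravo 9·7=63, R→Delta 11·18=198, S→Delta 2·15=30, T→Bravo 3·8=24, U→Bravo 7·8=56, V→Bravo 3·6=18. Service 403; fixed 206; total 609.
{Alpha, Delta}: service 434 + fixed 239 = 673
{Bravo}: P→Bravo 2·7=14, Q→Bravo 9·7=63, R→Bravo 15·18=270, S→Bravo 6·15=90, T→Bravo 3·8=24, U→Bravo 7·8=56, V→Bravo 3·6=18. Service 535; fixed 154; total 689.
{Alpha, Bravo, Charlie, Delta}: P→Bravo 2·7=14, Q→Charlie 5·7=35, R→Alpha 6·18=108, S→Delta 2·15=30, T→Bravo 3·8=24, U→Charlie 2·8=16, V→Bravo 3·6=18. Service 245; fixed 556; total 801.
No other subset beats 609.

Open Bravo and Delta; minimum total cost 609.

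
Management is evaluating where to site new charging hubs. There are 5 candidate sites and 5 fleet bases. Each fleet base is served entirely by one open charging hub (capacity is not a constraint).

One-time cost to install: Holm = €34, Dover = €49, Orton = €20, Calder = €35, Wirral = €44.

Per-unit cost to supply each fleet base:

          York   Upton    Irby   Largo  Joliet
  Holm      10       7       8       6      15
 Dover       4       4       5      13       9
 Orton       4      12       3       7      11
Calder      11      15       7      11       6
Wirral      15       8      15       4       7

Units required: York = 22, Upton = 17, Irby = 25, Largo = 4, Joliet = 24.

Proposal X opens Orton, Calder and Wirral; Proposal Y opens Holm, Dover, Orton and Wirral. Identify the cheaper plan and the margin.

Proposal X is cheaper by 4.

Proposal X: {Orton, Calder, Wirral}: York→Orton 4·22=88, Upton→Wirral 8·17=136, Irby→Orton 3·25=75, Largo→Wirral 4·4=16, Joliet→Calder 6·24=144. Service 459; fixed 99; total 558.
Proposal Y: {Holm, Dover, Orton, Wirral}: York→Dover 4·22=88, Upton→Dover 4·17=68, Irby→Orton 3·25=75, Largo→Wirral 4·4=16, Joliet→Wirral 7·24=168. Service 415; fixed 147; total 562.
Difference: |558 − 562| = 4.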